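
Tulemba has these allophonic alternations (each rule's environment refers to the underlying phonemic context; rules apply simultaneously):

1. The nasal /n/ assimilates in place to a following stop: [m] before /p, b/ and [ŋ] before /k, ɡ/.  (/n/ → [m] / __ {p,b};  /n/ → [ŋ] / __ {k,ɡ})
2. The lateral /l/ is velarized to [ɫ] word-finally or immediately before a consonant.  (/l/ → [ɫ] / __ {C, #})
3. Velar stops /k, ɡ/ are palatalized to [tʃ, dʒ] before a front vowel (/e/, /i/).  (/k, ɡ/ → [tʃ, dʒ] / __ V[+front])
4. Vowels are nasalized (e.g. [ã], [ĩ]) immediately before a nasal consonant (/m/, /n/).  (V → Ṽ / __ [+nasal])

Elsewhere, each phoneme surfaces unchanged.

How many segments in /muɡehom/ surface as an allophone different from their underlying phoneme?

2

Segments that undergo a rule: /ɡ/ → [dʒ] (rule 3); /o/ → [õ] (rule 4).
All other segments surface unchanged.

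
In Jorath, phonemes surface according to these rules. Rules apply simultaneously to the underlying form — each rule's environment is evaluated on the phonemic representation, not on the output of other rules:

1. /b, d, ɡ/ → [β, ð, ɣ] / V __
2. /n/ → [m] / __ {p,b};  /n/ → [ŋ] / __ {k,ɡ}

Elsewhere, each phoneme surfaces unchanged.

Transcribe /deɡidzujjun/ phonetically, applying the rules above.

[deɣiðzujjun]

/d/ (word-initial): rule 1 targets it, but not immediately after a vowel → unchanged [d].
/ɡ/ — between /e/ and /i/, immediately after a vowel — surfaces as [ɣ] (rule 1).
Rule 1 applies to /d/ (between /i/ and /z/: immediately after a vowel) → [ð].
/n/ (word-final): rule 2 targets it, but not before a labial or velar stop → unchanged [n].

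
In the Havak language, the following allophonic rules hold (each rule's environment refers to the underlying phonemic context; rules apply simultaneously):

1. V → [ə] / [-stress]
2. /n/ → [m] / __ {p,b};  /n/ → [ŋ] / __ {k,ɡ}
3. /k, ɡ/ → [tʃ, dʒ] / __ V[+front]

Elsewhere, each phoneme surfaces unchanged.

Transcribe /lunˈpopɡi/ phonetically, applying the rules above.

Rule 1 applies to /u/ (between /l/ and /n/: in an unstressed syllable) → [ə].
/n/ — between /u/ and /p/, before a labial or velar stop — surfaces as [m] (rule 2).
/o/ (between /p/ and /p/) fails the environment for rule 1, so it stays [o].
/ɡ/ — between /p/ and /i/, before a front vowel — surfaces as [dʒ] (rule 3).
Rule 1 applies to /i/ (word-final: in an unstressed syllable) → [ə].

[ləmˈpopdʒə]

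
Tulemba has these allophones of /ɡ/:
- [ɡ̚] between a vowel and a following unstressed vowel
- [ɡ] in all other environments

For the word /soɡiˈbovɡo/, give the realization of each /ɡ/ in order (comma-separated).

Occurrence 1 (position 3): between a vowel and a following unstressed vowel → [ɡ̚].
Occurrence 2 (position 8): no conditioning environment matches → elsewhere allophone [ɡ].

[ɡ̚], [ɡ]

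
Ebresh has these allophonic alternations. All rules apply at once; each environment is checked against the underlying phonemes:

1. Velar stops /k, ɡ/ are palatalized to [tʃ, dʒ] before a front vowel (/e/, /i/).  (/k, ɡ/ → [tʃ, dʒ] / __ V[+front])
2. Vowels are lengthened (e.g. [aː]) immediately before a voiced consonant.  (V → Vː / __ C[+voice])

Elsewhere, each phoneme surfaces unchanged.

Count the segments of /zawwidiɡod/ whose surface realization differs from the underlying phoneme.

Segments that undergo a rule: /a/ → [aː] (rule 2); /i/ → [iː] (rule 2); /i/ → [iː] (rule 2); /o/ → [oː] (rule 2).
All other segments surface unchanged.

4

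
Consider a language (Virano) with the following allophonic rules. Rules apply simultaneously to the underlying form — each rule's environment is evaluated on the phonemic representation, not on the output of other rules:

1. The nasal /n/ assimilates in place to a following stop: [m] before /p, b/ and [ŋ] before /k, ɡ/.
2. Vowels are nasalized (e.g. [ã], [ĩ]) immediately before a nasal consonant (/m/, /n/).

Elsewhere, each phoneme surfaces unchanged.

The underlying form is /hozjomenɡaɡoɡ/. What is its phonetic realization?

[hozjõmẽŋɡaɡoɡ]

/o/ (between /h/ and /z/) is in the target of rule 2 but the environment (before a nasal consonant) is not met → [o].
/o/ (between /j/ and /m/) occurs before a nasal consonant → [õ] by rule 2.
Rule 2 applies to /e/ (between /m/ and /n/: before a nasal consonant) → [ẽ].
/n/ (between /e/ and /ɡ/) occurs before a labial or velar stop → [ŋ] by rule 1.
/a/ (between /ɡ/ and /ɡ/): rule 2 targets it, but not before a nasal consonant → unchanged [a].
/o/ (between /ɡ/ and /ɡ/) fails the environment for rule 2, so it stays [o].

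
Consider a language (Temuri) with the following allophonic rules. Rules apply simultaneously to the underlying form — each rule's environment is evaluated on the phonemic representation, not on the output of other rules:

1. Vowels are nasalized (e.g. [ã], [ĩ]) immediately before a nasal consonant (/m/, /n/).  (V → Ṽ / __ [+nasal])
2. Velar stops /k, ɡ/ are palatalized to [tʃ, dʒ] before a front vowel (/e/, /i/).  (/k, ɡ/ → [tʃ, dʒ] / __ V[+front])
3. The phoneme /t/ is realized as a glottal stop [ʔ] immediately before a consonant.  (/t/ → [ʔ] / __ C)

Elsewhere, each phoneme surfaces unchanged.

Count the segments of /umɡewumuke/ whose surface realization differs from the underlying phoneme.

4

Segments that undergo a rule: /u/ → [ũ] (rule 1); /ɡ/ → [dʒ] (rule 2); /u/ → [ũ] (rule 1); /k/ → [tʃ] (rule 2).
All other segments surface unchanged.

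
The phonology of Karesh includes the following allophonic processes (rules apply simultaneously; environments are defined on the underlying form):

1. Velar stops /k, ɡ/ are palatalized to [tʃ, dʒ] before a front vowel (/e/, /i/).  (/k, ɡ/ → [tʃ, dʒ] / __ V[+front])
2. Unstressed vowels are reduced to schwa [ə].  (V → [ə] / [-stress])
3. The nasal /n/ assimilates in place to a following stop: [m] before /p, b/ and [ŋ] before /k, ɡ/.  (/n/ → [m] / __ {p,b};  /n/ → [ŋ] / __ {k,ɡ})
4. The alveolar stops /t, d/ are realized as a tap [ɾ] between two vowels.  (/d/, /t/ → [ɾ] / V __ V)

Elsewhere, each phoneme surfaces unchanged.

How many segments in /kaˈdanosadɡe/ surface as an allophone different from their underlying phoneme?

Segments that undergo a rule: /a/ → [ə] (rule 2); /d/ → [ɾ] (rule 4); /o/ → [ə] (rule 2); /a/ → [ə] (rule 2); /ɡ/ → [dʒ] (rule 1); /e/ → [ə] (rule 2).
All other segments surface unchanged.

6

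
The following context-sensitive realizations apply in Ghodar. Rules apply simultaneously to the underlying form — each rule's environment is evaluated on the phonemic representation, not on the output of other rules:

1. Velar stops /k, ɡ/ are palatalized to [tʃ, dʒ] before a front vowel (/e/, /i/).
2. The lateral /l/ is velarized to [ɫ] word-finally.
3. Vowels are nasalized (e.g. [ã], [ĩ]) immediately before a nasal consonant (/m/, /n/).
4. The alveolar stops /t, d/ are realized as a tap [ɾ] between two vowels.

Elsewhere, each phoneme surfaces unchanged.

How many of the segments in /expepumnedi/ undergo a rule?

Segments that undergo a rule: /u/ → [ũ] (rule 3); /d/ → [ɾ] (rule 4).
All other segments surface unchanged.

2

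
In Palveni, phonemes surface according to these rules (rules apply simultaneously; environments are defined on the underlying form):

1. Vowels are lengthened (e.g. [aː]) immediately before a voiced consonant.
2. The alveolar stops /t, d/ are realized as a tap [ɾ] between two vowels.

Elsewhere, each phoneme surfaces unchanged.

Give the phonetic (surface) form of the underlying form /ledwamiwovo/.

/l/ stays [l].
/e/ — between /l/ and /d/, before a voiced consonant — surfaces as [eː] (rule 1).
/d/ (between /e/ and /w/): rule 2 targets it, but not between two vowels → unchanged [d].
/w/ (between /d/ and /a/) is unaffected → [w].
/a/ (between /w/ and /m/) occurs before a voiced consonant → [aː] by rule 1.
/m/ — not in any rule's target class → [m].
/i/ (between /m/ and /w/): before a voiced consonant, so rule 1 applies → [iː].
/w/ (between /i/ and /o/): no rule targets it → [w].
Rule 1 applies to /o/ (between /w/ and /v/: before a voiced consonant) → [oː].
/v/ — not in any rule's target class → [v].
/o/ — word-final; rule 1 does not apply here → [o].

[leːdwaːmiːwoːvo]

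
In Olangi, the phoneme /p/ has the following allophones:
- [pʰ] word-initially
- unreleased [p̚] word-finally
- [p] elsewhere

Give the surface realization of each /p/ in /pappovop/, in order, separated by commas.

Occurrence 1 (position 1): word-initially → [pʰ].
Occurrence 2 (position 3): no conditioning environment matches → elsewhere allophone [p].
Occurrence 3 (position 4): no conditioning environment matches → elsewhere allophone [p].
Occurrence 4 (position 8): word-finally → [p̚].

[pʰ], [p], [p], [p̚]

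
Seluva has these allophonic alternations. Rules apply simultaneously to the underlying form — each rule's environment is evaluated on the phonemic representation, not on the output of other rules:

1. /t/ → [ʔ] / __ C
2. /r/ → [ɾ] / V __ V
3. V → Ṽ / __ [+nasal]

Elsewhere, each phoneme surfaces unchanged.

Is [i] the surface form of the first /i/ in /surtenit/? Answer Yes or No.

Yes

/i/ — between /n/ and /t/; rule 3 does not apply here → [i].
The actual realization is [i], which matches [i].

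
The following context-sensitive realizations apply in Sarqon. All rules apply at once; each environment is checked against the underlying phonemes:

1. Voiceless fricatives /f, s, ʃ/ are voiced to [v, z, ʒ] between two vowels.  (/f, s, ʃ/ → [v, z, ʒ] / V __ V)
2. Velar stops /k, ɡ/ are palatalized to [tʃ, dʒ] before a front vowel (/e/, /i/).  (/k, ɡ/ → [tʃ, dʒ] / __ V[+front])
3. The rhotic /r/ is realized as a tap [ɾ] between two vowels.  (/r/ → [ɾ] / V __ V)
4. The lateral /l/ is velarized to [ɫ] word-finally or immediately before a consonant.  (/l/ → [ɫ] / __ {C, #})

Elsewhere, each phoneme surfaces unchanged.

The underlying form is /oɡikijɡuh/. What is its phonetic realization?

/o/ (word-initial) is unaffected → [o].
/ɡ/ (between /o/ and /i/): before a front vowel, so rule 2 applies → [dʒ].
/i/ (between /ɡ/ and /k/): no rule targets it → [i].
/k/ (between /i/ and /i/) occurs before a front vowel → [tʃ] by rule 2.
/i/ (between /k/ and /j/): no rule targets it → [i].
/j/ — not in any rule's target class → [j].
/ɡ/ (between /j/ and /u/): rule 2 targets it, but not before a front vowel → unchanged [ɡ].
/u/ (between /ɡ/ and /h/): no rule targets it → [u].
/h/ — not in any rule's target class → [h].

[odʒitʃijɡuh]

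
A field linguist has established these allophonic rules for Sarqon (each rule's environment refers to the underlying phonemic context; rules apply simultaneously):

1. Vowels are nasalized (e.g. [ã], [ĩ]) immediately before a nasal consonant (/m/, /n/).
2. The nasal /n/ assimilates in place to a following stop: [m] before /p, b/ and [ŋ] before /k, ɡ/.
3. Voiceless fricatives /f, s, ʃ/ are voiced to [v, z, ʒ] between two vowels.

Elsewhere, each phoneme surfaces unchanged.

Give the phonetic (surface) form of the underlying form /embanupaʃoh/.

[ẽmbãnupaʒoh]

Rule 1 applies to /e/ (word-initial: before a nasal consonant) → [ẽ].
/a/ meets the environment for rule 1 (before a nasal consonant) → [ã].
/n/ (between /a/ and /u/) fails the environment for rule 2, so it stays [n].
/u/ (between /n/ and /p/): rule 1 targets it, but not before a nasal consonant → unchanged [u].
/a/ (between /p/ and /ʃ/) fails the environment for rule 1, so it stays [a].
Rule 3 applies to /ʃ/ (between /a/ and /o/: between two vowels) → [ʒ].
/o/ (between /ʃ/ and /h/) is in the target of rule 1 but the environment (before a nasal consonant) is not met → [o].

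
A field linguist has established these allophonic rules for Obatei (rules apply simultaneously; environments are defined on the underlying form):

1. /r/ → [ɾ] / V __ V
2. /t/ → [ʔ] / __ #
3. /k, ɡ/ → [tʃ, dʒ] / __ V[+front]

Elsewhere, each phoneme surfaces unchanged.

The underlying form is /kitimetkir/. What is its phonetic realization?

/k/ (word-initial): before a front vowel, so rule 3 applies → [tʃ].
/i/ (between /k/ and /t/): no rule targets it → [i].
/t/ (between /i/ and /i/) is in the target of rule 2 but the environment (word-finally) is not met → [t].
/i/ (between /t/ and /m/): no rule targets it → [i].
/m/ (between /i/ and /e/) is unaffected → [m].
/e/ — not in any rule's target class → [e].
/t/ (between /e/ and /k/) fails the environment for rule 2, so it stays [t].
/k/ meets the environment for rule 3 (before a front vowel) → [tʃ].
/i/ stays [i].
/r/ (word-final): rule 1 targets it, but not between two vowels → unchanged [r].

[tʃitimettʃir]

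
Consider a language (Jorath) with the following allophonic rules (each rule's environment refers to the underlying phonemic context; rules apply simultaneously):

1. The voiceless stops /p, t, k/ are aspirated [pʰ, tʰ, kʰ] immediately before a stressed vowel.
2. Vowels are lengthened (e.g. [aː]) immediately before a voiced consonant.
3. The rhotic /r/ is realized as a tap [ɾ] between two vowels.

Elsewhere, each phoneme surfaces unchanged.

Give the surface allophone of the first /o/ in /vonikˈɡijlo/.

Rule 2 applies to /o/ (between /v/ and /n/: before a voiced consonant) → [oː].

[oː]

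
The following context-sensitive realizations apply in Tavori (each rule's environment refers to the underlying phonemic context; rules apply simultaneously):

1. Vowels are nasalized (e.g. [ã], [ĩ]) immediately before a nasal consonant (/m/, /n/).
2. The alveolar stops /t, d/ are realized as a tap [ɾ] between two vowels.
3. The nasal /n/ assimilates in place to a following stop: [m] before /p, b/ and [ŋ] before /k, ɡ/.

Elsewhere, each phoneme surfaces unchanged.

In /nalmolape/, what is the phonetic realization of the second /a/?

[a]

/a/ — between /l/ and /p/; rule 1 does not apply here → [a].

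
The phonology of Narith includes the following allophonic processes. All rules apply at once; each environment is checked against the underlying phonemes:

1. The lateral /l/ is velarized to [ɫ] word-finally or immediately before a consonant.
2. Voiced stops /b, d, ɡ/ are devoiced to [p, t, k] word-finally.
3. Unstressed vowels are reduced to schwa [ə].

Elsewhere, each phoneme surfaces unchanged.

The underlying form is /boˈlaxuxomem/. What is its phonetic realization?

[bəˈlaxəxəməm]

/b/ (word-initial) fails the environment for rule 2, so it stays [b].
Rule 3 applies to /o/ (between /b/ and /l/: in an unstressed syllable) → [ə].
/l/ (between /o/ and /a/) fails the environment for rule 1, so it stays [l].
/a/ (between /l/ and /x/): rule 3 targets it, but not in an unstressed syllable → unchanged [a].
/x/ stays [x].
/u/ meets the environment for rule 3 (in an unstressed syllable) → [ə].
/x/ — not in any rule's target class → [x].
/o/ — between /x/ and /m/, in an unstressed syllable — surfaces as [ə] (rule 3).
/m/ stays [m].
/e/ (between /m/ and /m/) occurs in an unstressed syllable → [ə] by rule 3.
/m/ (word-final): no rule targets it → [m].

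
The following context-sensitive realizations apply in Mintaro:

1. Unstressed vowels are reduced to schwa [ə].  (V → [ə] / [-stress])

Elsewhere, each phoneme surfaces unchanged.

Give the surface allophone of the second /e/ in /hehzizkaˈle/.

/e/ (word-final) fails the environment for rule 1, so it stays [e].

[e]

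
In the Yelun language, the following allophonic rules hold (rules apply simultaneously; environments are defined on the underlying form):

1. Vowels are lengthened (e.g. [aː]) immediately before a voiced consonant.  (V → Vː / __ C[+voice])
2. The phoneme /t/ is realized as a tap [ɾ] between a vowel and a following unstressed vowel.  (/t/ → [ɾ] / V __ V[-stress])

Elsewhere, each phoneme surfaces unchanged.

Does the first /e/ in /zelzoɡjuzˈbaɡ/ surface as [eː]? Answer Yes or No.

Yes

/e/ (between /z/ and /l/) occurs before a voiced consonant → [eː] by rule 1.
The actual realization is [eː], which matches [eː].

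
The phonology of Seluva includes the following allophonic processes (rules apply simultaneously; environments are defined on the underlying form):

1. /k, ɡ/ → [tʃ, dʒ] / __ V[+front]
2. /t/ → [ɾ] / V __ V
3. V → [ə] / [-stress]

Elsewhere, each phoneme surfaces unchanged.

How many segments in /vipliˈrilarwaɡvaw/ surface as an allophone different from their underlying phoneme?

5

Segments that undergo a rule: /i/ → [ə] (rule 3); /i/ → [ə] (rule 3); /a/ → [ə] (rule 3); /a/ → [ə] (rule 3); /a/ → [ə] (rule 3).
All other segments surface unchanged.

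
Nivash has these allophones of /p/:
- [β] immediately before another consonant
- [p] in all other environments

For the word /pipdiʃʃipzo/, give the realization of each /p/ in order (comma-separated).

[p], [β], [β]

Occurrence 1 (position 1): no conditioning environment matches → elsewhere allophone [p].
Occurrence 2 (position 3): immediately before another consonant → [β].
Occurrence 3 (position 9): immediately before another consonant → [β].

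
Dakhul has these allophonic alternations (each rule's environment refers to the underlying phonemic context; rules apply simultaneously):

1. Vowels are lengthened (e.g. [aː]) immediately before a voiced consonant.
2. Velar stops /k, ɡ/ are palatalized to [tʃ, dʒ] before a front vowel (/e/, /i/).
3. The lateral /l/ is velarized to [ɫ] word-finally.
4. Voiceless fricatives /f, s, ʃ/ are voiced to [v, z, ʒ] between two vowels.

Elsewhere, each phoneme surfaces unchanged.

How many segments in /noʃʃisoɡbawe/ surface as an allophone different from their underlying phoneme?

3

Segments that undergo a rule: /s/ → [z] (rule 4); /o/ → [oː] (rule 1); /a/ → [aː] (rule 1).
All other segments surface unchanged.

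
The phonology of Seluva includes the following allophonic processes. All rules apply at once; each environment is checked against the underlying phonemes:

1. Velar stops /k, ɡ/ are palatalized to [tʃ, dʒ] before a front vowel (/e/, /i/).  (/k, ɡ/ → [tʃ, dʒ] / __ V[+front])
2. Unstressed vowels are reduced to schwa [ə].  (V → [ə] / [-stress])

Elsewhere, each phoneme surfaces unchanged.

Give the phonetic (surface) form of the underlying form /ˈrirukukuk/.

[ˈrirəkəkək]

/i/ (between /r/ and /r/): rule 2 targets it, but not in an unstressed syllable → unchanged [i].
Rule 2 applies to /u/ (between /r/ and /k/: in an unstressed syllable) → [ə].
/k/ — between /u/ and /u/; rule 1 does not apply here → [k].
/u/ (between /k/ and /k/): in an unstressed syllable, so rule 2 applies → [ə].
/k/ (between /u/ and /u/) is in the target of rule 1 but the environment (before a front vowel) is not met → [k].
/u/ (between /k/ and /k/): in an unstressed syllable, so rule 2 applies → [ə].
/k/ — word-final; rule 1 does not apply here → [k].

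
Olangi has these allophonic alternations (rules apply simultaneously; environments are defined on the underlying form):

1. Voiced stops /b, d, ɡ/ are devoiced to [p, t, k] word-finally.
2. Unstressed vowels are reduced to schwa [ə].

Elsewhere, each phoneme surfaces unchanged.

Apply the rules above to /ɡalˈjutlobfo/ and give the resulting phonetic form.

/ɡ/ (word-initial) is in the target of rule 1 but the environment (word-finally) is not met → [ɡ].
Rule 2 applies to /a/ (between /ɡ/ and /l/: in an unstressed syllable) → [ə].
/l/ (between /a/ and /j/) is unaffected → [l].
/j/ (between /l/ and /u/) is unaffected → [j].
/u/ (between /j/ and /t/) is in the target of rule 2 but the environment (in an unstressed syllable) is not met → [u].
/t/ (between /u/ and /l/): no rule targets it → [t].
/l/ (between /t/ and /o/): no rule targets it → [l].
Rule 2 applies to /o/ (between /l/ and /b/: in an unstressed syllable) → [ə].
/b/ — between /o/ and /f/; rule 1 does not apply here → [b].
/f/ — not in any rule's target class → [f].
/o/ meets the environment for rule 2 (in an unstressed syllable) → [ə].

[ɡəlˈjutləbfə]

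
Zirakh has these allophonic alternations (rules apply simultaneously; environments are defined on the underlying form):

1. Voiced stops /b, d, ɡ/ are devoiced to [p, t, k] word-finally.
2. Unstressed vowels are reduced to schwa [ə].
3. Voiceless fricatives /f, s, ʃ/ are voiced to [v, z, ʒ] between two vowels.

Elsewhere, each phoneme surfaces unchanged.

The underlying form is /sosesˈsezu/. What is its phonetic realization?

/s/ (word-initial) is in the target of rule 3 but the environment (between two vowels) is not met → [s].
/o/ meets the environment for rule 2 (in an unstressed syllable) → [ə].
/s/ (between /o/ and /e/) occurs between two vowels → [z] by rule 3.
/e/ (between /s/ and /s/) occurs in an unstressed syllable → [ə] by rule 2.
/s/ (between /e/ and /s/) is in the target of rule 3 but the environment (between two vowels) is not met → [s].
/s/ (between /s/ and /e/) is in the target of rule 3 but the environment (between two vowels) is not met → [s].
/e/ — between /s/ and /z/; rule 2 does not apply here → [e].
/z/ stays [z].
/u/ (word-final) occurs in an unstressed syllable → [ə] by rule 2.

[səzəsˈsezə]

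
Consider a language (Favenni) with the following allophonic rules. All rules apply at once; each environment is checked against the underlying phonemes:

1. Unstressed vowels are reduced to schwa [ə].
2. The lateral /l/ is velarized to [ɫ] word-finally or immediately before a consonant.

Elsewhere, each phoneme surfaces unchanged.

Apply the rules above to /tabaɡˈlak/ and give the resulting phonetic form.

[təbəɡˈlak]

/t/ stays [t].
/a/ meets the environment for rule 1 (in an unstressed syllable) → [ə].
/b/ (between /a/ and /a/) is unaffected → [b].
/a/ (between /b/ and /ɡ/): in an unstressed syllable, so rule 1 applies → [ə].
/ɡ/ (between /a/ and /l/): no rule targets it → [ɡ].
/l/ (between /ɡ/ and /a/) fails the environment for rule 2, so it stays [l].
/a/ (between /l/ and /k/) is in the target of rule 1 but the environment (in an unstressed syllable) is not met → [a].
/k/ — not in any rule's target class → [k].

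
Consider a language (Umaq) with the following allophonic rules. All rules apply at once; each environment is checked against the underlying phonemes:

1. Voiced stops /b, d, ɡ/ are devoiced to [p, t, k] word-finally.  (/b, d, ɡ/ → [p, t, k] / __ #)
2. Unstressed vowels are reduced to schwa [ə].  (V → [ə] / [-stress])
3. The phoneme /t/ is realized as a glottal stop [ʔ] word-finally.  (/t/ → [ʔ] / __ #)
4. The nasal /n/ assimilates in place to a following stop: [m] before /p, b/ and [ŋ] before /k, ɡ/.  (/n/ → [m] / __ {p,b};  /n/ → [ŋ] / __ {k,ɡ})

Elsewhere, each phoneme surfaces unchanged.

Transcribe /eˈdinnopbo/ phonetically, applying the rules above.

[əˈdinnəpbə]

Rule 2 applies to /e/ (word-initial: in an unstressed syllable) → [ə].
/d/ (between /e/ and /i/): rule 1 targets it, but not word-finally → unchanged [d].
/i/ (between /d/ and /n/) fails the environment for rule 2, so it stays [i].
/n/ (between /i/ and /n/) is in the target of rule 4 but the environment (before a labial or velar stop) is not met → [n].
/n/ — between /n/ and /o/; rule 4 does not apply here → [n].
/o/ (between /n/ and /p/) occurs in an unstressed syllable → [ə] by rule 2.
/p/ — not in any rule's target class → [p].
/b/ (between /p/ and /o/) fails the environment for rule 1, so it stays [b].
/o/ (word-final): in an unstressed syllable, so rule 2 applies → [ə].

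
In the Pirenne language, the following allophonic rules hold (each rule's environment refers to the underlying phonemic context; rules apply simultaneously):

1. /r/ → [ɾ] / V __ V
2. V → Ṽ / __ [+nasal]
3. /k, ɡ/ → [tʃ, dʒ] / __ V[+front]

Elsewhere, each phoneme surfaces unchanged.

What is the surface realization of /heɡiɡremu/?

/h/ (word-initial): no rule targets it → [h].
/e/ (between /h/ and /ɡ/) is in the target of rule 2 but the environment (before a nasal consonant) is not met → [e].
/ɡ/ (between /e/ and /i/): before a front vowel, so rule 3 applies → [dʒ].
/i/ — between /ɡ/ and /ɡ/; rule 2 does not apply here → [i].
/ɡ/ — between /i/ and /r/; rule 3 does not apply here → [ɡ].
/r/ (between /ɡ/ and /e/) is in the target of rule 1 but the environment (between two vowels) is not met → [r].
/e/ — between /r/ and /m/, before a nasal consonant — surfaces as [ẽ] (rule 2).
/m/ (between /e/ and /u/): no rule targets it → [m].
/u/ (word-final) is in the target of rule 2 but the environment (before a nasal consonant) is not met → [u].

[hedʒiɡrẽmu]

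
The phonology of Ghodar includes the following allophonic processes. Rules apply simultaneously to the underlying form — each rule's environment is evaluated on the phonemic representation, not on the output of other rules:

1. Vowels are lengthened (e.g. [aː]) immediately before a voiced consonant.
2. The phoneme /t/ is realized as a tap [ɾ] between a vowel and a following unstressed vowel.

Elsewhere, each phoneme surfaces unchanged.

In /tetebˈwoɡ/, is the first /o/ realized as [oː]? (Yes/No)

Rule 1 applies to /o/ (between /w/ and /ɡ/: before a voiced consonant) → [oː].
The actual realization is [oː], which matches [oː].

Yes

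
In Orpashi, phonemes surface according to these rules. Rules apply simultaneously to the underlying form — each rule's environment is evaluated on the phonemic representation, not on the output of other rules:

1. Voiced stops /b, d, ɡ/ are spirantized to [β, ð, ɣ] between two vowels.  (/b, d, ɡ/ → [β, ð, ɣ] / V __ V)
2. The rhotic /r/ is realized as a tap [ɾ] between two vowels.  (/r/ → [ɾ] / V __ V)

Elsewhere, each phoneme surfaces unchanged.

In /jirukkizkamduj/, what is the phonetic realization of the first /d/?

/d/ (between /m/ and /u/) is in the target of rule 1 but the environment (between two vowels) is not met → [d].

[d]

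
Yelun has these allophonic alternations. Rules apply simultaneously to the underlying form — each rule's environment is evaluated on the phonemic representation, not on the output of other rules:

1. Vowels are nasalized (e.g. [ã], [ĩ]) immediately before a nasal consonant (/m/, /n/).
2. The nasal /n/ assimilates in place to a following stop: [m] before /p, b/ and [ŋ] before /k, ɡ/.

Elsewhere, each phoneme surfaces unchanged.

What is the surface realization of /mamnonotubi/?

/a/ (between /m/ and /m/): before a nasal consonant, so rule 1 applies → [ã].
/n/ (between /m/ and /o/) fails the environment for rule 2, so it stays [n].
/o/ — between /n/ and /n/, before a nasal consonant — surfaces as [õ] (rule 1).
/n/ (between /o/ and /o/) fails the environment for rule 2, so it stays [n].
/o/ (between /n/ and /t/): rule 1 targets it, but not before a nasal consonant → unchanged [o].
/u/ (between /t/ and /b/) fails the environment for rule 1, so it stays [u].
/i/ — word-final; rule 1 does not apply here → [i].

[mãmnõnotubi]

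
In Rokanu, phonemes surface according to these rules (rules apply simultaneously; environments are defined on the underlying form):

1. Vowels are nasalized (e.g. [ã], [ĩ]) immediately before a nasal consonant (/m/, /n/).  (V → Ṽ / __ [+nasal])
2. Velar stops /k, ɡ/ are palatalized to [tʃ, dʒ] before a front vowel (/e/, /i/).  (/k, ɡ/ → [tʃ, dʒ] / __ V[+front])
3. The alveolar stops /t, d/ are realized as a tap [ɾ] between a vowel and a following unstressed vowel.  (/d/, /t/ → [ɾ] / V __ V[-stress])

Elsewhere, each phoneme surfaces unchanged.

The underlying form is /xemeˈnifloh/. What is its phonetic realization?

/e/ — between /x/ and /m/, before a nasal consonant — surfaces as [ẽ] (rule 1).
/e/ — between /m/ and /n/, before a nasal consonant — surfaces as [ẽ] (rule 1).
/i/ (between /n/ and /f/): rule 1 targets it, but not before a nasal consonant → unchanged [i].
/o/ — between /l/ and /h/; rule 1 does not apply here → [o].

[xẽmẽˈnifloh]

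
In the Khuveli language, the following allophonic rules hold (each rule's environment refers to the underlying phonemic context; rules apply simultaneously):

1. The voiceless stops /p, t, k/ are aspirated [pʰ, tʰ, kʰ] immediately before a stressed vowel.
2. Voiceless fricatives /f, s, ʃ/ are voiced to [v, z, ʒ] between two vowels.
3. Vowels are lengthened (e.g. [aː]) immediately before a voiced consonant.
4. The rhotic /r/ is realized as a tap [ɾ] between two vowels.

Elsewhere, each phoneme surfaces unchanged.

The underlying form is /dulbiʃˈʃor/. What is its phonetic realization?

[duːlbiʃˈʃoːr]

/d/ stays [d].
/u/ (between /d/ and /l/) occurs before a voiced consonant → [uː] by rule 3.
/l/ stays [l].
/b/ (between /l/ and /i/) is unaffected → [b].
/i/ (between /b/ and /ʃ/) fails the environment for rule 3, so it stays [i].
/ʃ/ (between /i/ and /ʃ/) is in the target of rule 2 but the environment (between two vowels) is not met → [ʃ].
/ʃ/ (between /ʃ/ and /o/): rule 2 targets it, but not between two vowels → unchanged [ʃ].
Rule 3 applies to /o/ (between /ʃ/ and /r/: before a voiced consonant) → [oː].
/r/ (word-final) fails the environment for rule 4, so it stays [r].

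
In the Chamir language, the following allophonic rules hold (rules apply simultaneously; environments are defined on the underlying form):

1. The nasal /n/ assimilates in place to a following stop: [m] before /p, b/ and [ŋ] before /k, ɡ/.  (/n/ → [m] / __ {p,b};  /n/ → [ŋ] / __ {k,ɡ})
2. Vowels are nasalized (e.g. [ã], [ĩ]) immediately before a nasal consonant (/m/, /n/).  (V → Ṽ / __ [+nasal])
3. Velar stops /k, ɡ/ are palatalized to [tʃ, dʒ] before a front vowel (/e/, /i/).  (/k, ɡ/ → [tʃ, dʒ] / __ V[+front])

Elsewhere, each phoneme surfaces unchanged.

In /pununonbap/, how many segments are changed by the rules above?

Segments that undergo a rule: /u/ → [ũ] (rule 2); /u/ → [ũ] (rule 2); /o/ → [õ] (rule 2); /n/ → [m] (rule 1).
All other segments surface unchanged.

4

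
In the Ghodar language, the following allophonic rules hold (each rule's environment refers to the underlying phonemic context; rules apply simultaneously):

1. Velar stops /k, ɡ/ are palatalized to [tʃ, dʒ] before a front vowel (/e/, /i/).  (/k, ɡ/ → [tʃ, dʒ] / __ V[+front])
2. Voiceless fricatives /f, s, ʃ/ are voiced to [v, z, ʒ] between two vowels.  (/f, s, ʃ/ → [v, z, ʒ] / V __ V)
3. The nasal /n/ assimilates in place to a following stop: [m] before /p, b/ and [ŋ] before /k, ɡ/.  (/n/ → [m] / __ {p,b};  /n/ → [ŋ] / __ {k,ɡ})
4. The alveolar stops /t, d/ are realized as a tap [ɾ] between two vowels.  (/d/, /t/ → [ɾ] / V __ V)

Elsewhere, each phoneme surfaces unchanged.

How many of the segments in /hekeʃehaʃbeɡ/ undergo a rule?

Segments that undergo a rule: /k/ → [tʃ] (rule 1); /ʃ/ → [ʒ] (rule 2).
All other segments surface unchanged.

2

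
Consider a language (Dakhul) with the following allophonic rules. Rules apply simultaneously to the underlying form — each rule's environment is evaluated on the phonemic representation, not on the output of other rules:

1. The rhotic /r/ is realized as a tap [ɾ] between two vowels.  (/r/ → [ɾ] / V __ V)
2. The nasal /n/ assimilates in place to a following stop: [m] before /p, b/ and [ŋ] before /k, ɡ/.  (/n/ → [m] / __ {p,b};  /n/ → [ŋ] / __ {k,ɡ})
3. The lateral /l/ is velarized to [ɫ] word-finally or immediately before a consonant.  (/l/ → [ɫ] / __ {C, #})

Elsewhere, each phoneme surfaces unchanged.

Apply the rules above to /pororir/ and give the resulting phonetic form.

[poɾoɾir]

/p/ (word-initial): no rule targets it → [p].
/o/ stays [o].
Rule 1 applies to /r/ (between /o/ and /o/: between two vowels) → [ɾ].
/o/ — not in any rule's target class → [o].
/r/ meets the environment for rule 1 (between two vowels) → [ɾ].
/i/ (between /r/ and /r/) is unaffected → [i].
/r/ (word-final) fails the environment for rule 1, so it stays [r].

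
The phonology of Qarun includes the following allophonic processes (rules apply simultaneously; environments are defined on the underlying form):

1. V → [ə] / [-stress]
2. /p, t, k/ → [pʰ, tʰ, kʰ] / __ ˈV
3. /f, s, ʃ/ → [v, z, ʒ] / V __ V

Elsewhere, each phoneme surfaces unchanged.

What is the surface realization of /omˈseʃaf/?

/o/ meets the environment for rule 1 (in an unstressed syllable) → [ə].
/m/ (between /o/ and /s/) is unaffected → [m].
/s/ — between /m/ and /e/; rule 3 does not apply here → [s].
/e/ (between /s/ and /ʃ/) fails the environment for rule 1, so it stays [e].
Rule 3 applies to /ʃ/ (between /e/ and /a/: between two vowels) → [ʒ].
/a/ (between /ʃ/ and /f/): in an unstressed syllable, so rule 1 applies → [ə].
/f/ (word-final) fails the environment for rule 3, so it stays [f].

[əmˈseʒəf]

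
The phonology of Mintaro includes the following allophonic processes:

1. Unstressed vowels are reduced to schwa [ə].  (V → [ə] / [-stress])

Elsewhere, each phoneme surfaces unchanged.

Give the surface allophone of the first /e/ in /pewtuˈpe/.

[ə]

/e/ (between /p/ and /w/): in an unstressed syllable, so rule 1 applies → [ə].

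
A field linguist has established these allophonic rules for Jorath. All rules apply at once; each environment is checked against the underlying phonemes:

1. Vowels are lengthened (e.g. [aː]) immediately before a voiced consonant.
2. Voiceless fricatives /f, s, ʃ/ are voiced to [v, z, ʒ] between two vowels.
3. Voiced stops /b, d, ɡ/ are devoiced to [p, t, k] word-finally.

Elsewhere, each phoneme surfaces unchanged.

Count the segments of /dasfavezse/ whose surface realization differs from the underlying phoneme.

Segments that undergo a rule: /a/ → [aː] (rule 1); /e/ → [eː] (rule 1).
All other segments surface unchanged.

2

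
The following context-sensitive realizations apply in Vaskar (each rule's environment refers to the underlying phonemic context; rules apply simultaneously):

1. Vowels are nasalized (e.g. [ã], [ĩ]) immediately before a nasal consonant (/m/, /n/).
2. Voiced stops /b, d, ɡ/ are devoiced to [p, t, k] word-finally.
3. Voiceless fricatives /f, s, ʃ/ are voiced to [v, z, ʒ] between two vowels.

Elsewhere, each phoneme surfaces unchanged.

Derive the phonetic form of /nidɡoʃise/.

/n/ — not in any rule's target class → [n].
/i/ (between /n/ and /d/): rule 1 targets it, but not before a nasal consonant → unchanged [i].
/d/ — between /i/ and /ɡ/; rule 2 does not apply here → [d].
/ɡ/ (between /d/ and /o/) fails the environment for rule 2, so it stays [ɡ].
/o/ (between /ɡ/ and /ʃ/): rule 1 targets it, but not before a nasal consonant → unchanged [o].
/ʃ/ (between /o/ and /i/) occurs between two vowels → [ʒ] by rule 3.
/i/ (between /ʃ/ and /s/) fails the environment for rule 1, so it stays [i].
/s/ meets the environment for rule 3 (between two vowels) → [z].
/e/ (word-final) is in the target of rule 1 but the environment (before a nasal consonant) is not met → [e].

[nidɡoʒize]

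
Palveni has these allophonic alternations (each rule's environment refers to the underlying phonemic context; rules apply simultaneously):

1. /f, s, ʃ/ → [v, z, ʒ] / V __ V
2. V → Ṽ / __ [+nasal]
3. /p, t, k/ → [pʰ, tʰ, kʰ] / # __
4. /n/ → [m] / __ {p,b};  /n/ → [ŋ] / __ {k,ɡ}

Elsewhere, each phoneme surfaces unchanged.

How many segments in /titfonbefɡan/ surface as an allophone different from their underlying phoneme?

Segments that undergo a rule: /t/ → [tʰ] (rule 3); /o/ → [õ] (rule 2); /n/ → [m] (rule 4); /a/ → [ã] (rule 2).
All other segments surface unchanged.

4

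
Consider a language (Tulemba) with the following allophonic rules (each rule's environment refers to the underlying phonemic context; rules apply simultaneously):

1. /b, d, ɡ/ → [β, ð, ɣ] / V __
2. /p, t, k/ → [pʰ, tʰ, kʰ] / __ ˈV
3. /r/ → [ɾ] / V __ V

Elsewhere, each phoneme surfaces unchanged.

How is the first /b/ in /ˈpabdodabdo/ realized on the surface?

/b/ — between /a/ and /d/, immediately after a vowel — surfaces as [β] (rule 1).

[β]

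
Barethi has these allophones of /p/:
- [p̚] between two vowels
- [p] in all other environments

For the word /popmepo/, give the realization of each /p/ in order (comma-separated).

[p], [p], [p̚]

Occurrence 1 (position 1): no conditioning environment matches → elsewhere allophone [p].
Occurrence 2 (position 3): no conditioning environment matches → elsewhere allophone [p].
Occurrence 3 (position 6): between two vowels → [p̚].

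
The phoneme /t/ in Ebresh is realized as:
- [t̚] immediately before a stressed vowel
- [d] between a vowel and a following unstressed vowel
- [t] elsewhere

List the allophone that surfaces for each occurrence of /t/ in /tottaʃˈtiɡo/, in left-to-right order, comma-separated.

[t], [t], [t], [t̚]

Occurrence 1 (position 1): no conditioning environment matches → elsewhere allophone [t].
Occurrence 2 (position 3): no conditioning environment matches → elsewhere allophone [t].
Occurrence 3 (position 4): no conditioning environment matches → elsewhere allophone [t].
Occurrence 4 (position 7): immediately before a stressed vowel → [t̚].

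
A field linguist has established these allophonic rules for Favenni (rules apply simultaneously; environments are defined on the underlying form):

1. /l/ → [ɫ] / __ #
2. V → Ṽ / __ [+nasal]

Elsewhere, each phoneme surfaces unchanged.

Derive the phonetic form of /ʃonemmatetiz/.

/ʃ/ stays [ʃ].
/o/ (between /ʃ/ and /n/) occurs before a nasal consonant → [õ] by rule 2.
/n/ — not in any rule's target class → [n].
Rule 2 applies to /e/ (between /n/ and /m/: before a nasal consonant) → [ẽ].
/m/ — not in any rule's target class → [m].
/m/ — not in any rule's target class → [m].
/a/ (between /m/ and /t/) fails the environment for rule 2, so it stays [a].
/t/ (between /a/ and /e/): no rule targets it → [t].
/e/ (between /t/ and /t/): rule 2 targets it, but not before a nasal consonant → unchanged [e].
/t/ — not in any rule's target class → [t].
/i/ (between /t/ and /z/) fails the environment for rule 2, so it stays [i].
/z/ (word-final) is unaffected → [z].

[ʃõnẽmmatetiz]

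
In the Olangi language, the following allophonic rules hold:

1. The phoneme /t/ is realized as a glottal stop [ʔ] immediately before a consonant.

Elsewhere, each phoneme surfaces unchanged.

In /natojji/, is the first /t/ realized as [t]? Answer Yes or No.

/t/ — between /a/ and /o/; rule 1 does not apply here → [t].
The actual realization is [t], which matches [t].

Yes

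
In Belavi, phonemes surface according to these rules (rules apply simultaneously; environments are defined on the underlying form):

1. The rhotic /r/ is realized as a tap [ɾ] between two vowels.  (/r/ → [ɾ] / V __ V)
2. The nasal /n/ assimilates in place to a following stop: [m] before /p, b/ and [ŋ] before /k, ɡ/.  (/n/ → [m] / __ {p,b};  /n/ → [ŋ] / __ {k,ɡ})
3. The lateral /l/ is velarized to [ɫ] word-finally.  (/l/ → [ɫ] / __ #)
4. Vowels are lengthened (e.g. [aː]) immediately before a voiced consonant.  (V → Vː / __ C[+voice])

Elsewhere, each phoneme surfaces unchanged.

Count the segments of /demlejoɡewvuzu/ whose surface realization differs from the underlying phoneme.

5

Segments that undergo a rule: /e/ → [eː] (rule 4); /e/ → [eː] (rule 4); /o/ → [oː] (rule 4); /e/ → [eː] (rule 4); /u/ → [uː] (rule 4).
All other segments surface unchanged.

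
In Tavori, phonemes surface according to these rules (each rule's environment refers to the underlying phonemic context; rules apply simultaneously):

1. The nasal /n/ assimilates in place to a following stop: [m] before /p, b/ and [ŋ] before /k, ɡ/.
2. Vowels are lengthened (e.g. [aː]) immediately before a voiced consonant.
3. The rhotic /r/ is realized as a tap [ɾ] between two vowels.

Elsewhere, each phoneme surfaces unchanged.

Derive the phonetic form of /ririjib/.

/r/ (word-initial) is in the target of rule 3 but the environment (between two vowels) is not met → [r].
/i/ (between /r/ and /r/): before a voiced consonant, so rule 2 applies → [iː].
/r/ meets the environment for rule 3 (between two vowels) → [ɾ].
/i/ — between /r/ and /j/, before a voiced consonant — surfaces as [iː] (rule 2).
/i/ (between /j/ and /b/) occurs before a voiced consonant → [iː] by rule 2.

[riːɾiːjiːb]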